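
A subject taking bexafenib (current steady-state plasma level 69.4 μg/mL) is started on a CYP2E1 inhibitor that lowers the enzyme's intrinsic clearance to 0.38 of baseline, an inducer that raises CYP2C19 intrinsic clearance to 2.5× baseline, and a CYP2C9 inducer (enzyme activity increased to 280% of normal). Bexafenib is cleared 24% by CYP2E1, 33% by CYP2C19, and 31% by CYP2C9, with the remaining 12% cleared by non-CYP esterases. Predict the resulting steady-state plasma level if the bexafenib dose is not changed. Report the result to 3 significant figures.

36.4 μg/mL

The CYP2E1 pathway (24% of clearance) is reduced to 0.38× activity: 0.24 × 0.38 = 0.0912.
The CYP2C19 pathway (33% of clearance) increases to 2.5× activity: 0.33 × 2.5 = 0.825.
The CYP2C9 pathway (31% of clearance) is boosted to 2.8× activity: 0.31 × 2.8 = 0.868.
Non-CYP routes (12%) are unchanged.
New clearance relative to baseline: 0.0912 + 0.825 + 0.868 + 0.12 = 1.9042.
New steady-state plasma level = 69.4 / 1.9042 = 36.4 μg/mL (concentration scales inversely with clearance).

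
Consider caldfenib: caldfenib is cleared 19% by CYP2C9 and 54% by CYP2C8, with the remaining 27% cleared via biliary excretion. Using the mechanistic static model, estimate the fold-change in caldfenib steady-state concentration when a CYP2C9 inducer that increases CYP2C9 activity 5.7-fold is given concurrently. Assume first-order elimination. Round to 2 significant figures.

0.53

The CYP2C9 pathway (19% of clearance) rises to 5.7× activity: 0.19 × 5.7 = 1.083.
CYP2C8 (54%) and the residual 27% are unaffected.
New clearance relative to baseline: 1.083 + 0.54 + 0.27 = 1.893.
Steady-state concentration ratio = CL_old/CL_new = 1 / 1.893 = 0.53.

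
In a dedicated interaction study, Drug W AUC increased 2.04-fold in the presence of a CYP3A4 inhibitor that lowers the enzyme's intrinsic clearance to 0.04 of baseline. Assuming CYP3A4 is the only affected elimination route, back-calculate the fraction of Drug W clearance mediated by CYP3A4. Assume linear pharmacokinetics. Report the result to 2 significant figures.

0.53

Let fm be the CYP3A4 fraction. New clearance relative to baseline = fm × 0.04 + (1 − fm).
AUC ratio = 1 / (new CL fraction), so new CL fraction = 1 / 2.04 = 0.4902.
fm × 0.04 + 1 − fm = 0.4902  ⇒  fm × (0.04 − 1) = −0.5098  ⇒  fm = 0.53.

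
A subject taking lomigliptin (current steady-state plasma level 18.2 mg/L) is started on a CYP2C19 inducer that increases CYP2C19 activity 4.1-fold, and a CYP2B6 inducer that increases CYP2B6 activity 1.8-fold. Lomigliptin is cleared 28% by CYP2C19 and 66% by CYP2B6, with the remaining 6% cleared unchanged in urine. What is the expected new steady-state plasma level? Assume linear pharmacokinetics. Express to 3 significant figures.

7.60 mg/L

The CYP2C19 pathway (28% of clearance) is boosted to 4.1× activity: 0.28 × 4.1 = 1.148.
The CYP2B6 pathway (66% of clearance) rises to 1.8× activity: 0.66 × 1.8 = 1.188.
The remaining 6% of clearance is unaffected.
CL_new/CL_old = 1.148 + 1.188 + 0.06 = 2.396.
Dividing the baseline by the relative clearance: 18.2 / 2.396 = 7.60 mg/L.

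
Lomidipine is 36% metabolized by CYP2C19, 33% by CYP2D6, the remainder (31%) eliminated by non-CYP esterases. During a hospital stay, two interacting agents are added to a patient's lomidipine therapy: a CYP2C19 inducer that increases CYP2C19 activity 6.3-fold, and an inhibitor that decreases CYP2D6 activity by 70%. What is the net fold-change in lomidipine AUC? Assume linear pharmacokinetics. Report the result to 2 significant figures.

0.37

CYP2C19: 0.36 × 6.3 = 2.268
CYP2D6: 0.33 × 0.3 = 0.099
Other: 0.31 (unchanged)
CL_new/CL_old = 2.268 + 0.099 + 0.31 = 2.677.
Because AUC varies inversely with clearance, the combined effect is 1 / 2.677 = 0.37.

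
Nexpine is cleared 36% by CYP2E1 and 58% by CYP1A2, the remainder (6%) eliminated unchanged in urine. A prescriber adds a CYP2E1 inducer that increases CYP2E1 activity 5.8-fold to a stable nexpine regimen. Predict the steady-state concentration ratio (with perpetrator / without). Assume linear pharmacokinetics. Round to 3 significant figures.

The CYP2E1 pathway (36% of clearance) increases to 5.8× activity: 0.36 × 5.8 = 2.088.
CYP1A2 (58%) and the residual 6% are unaffected.
Relative clearance = 2.088 + 0.58 + 0.06 = 2.728.
Since steady-state concentration ∝ 1/CL, the ratio is 1 / 2.728 = 0.367.

0.367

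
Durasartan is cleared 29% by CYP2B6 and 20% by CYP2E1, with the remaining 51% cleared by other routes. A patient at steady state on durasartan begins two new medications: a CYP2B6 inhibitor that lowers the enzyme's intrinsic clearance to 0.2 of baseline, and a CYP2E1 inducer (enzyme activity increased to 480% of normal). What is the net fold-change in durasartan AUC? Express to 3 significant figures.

The CYP2B6 pathway (29% of clearance) drops to 0.2× activity: 0.29 × 0.2 = 0.058.
The CYP2E1 pathway (20% of clearance) rises to 4.8× activity: 0.2 × 4.8 = 0.96.
The remaining 51% of clearance is unaffected.
CL_new/CL_old = 0.058 + 0.96 + 0.51 = 1.528.
Because AUC varies inversely with clearance, the combined effect is 1 / 1.528 = 0.654.

0.654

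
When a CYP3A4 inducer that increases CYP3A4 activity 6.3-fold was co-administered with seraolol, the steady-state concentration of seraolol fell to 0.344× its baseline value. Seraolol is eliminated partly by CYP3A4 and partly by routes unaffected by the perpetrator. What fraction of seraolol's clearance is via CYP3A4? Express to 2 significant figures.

Call the CYP3A4 fraction fm. After the interaction, CL_new/CL_old = fm × 6.3 + (1 − fm).
Steady-state concentration ratio = 1 / (new CL fraction), so new CL fraction = 1 / 0.344 = 2.907.
fm × 6.3 + 1 − fm = 2.907  ⇒  fm × (6.3 − 1) = 1.907  ⇒  fm = 0.36.

0.36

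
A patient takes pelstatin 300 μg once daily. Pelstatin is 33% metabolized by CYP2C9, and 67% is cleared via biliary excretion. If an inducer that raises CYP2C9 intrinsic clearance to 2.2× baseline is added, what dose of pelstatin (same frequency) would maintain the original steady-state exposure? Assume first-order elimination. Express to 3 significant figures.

The CYP2C9 pathway (33% of clearance) is boosted to 2.2× activity: 0.33 × 2.2 = 0.726.
The remaining 67% of clearance is unaffected.
Relative clearance = 0.726 + 0.67 = 1.396.
To maintain the same steady-state level, dose must scale with clearance: new dose = 300 × 1.396 = 419 μg.

419 μg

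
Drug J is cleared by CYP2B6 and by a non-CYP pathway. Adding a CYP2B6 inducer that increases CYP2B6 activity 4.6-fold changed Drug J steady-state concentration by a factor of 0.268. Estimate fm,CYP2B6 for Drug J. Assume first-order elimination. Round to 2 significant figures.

CL'/CL = 1 / 0.268 = 3.731
4.6·fm + (1 − fm) = 3.731
fm = (3.731 − 1) / (4.6 − 1) = 0.76

0.76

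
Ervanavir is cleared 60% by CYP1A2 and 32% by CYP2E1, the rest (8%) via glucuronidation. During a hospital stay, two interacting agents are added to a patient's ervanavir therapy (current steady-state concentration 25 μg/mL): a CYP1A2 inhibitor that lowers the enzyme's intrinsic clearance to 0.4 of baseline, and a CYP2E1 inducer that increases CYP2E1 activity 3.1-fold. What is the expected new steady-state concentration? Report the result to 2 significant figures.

The CYP1A2 pathway (60% of clearance) falls to 0.4× activity: 0.6 × 0.4 = 0.24.
The CYP2E1 pathway (32% of clearance) increases to 3.1× activity: 0.32 × 3.1 = 0.992.
Non-CYP routes (8%) are unchanged.
New clearance relative to baseline: 0.24 + 0.992 + 0.08 = 1.312.
Dividing the baseline by the relative clearance: 25 / 1.312 = 19 μg/mL.

19 μg/mL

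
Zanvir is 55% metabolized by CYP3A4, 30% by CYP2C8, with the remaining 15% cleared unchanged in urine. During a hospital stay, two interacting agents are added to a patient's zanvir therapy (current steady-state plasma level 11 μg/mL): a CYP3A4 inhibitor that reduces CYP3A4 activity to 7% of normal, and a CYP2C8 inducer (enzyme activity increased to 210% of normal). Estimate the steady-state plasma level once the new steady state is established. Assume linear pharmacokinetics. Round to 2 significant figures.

13 μg/mL

The CYP3A4 pathway (55% of clearance) falls to 0.07× activity: 0.55 × 0.07 = 0.0385.
The CYP2C8 pathway (30% of clearance) increases to 2.1× activity: 0.3 × 2.1 = 0.63.
Non-CYP routes (15%) are unchanged.
New clearance relative to baseline: 0.0385 + 0.63 + 0.15 = 0.8185.
Dividing the baseline by the relative clearance: 11 / 0.8185 = 13 μg/mL.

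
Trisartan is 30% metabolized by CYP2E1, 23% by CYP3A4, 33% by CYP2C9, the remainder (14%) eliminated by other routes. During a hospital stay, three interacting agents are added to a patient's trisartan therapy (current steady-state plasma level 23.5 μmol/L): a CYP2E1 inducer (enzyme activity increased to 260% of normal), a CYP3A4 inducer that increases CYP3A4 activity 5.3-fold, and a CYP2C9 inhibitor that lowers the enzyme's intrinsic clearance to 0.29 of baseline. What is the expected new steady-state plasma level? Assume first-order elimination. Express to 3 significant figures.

10.5 μmol/L

The CYP2E1 pathway (30% of clearance) increases to 2.6× activity: 0.3 × 2.6 = 0.78.
The CYP3A4 pathway (23% of clearance) rises to 5.3× activity: 0.23 × 5.3 = 1.219.
The CYP2C9 pathway (33% of clearance) drops to 0.29× activity: 0.33 × 0.29 = 0.0957.
The remaining 14% of clearance is unaffected.
New clearance relative to baseline: 0.78 + 1.219 + 0.0957 + 0.14 = 2.2347.
Steady-state plasma level ∝ 1/CL: new value = 23.5 / 2.2347 = 10.5 μmol/L.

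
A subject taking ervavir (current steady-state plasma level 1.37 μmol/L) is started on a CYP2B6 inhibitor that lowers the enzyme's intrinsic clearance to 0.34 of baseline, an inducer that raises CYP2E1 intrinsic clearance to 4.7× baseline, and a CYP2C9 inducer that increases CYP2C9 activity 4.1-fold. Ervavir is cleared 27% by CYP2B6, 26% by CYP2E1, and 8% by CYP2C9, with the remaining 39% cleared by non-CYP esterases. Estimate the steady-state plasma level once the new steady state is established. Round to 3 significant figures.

The CYP2B6 pathway (27% of clearance) is reduced to 0.34× activity: 0.27 × 0.34 = 0.0918.
The CYP2E1 pathway (26% of clearance) is boosted to 4.7× activity: 0.26 × 4.7 = 1.222.
The CYP2C9 pathway (8% of clearance) increases to 4.1× activity: 0.08 × 4.1 = 0.328.
The remaining 39% of clearance is unaffected.
Relative clearance = 0.0918 + 1.222 + 0.328 + 0.39 = 2.0318.
Dividing the baseline by the relative clearance: 1.37 / 2.0318 = 0.674 μmol/L.

0.674 μmol/L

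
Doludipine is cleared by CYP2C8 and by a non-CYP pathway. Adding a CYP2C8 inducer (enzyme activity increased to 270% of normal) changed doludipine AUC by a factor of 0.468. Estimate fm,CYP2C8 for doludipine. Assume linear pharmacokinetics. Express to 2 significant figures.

Let fm be the CYP2C8 fraction. New clearance relative to baseline = fm × 2.7 + (1 − fm).
AUC ratio = 1 / (new CL fraction), so new CL fraction = 1 / 0.468 = 2.137.
fm × 2.7 + 1 − fm = 2.137  ⇒  fm × (2.7 − 1) = 1.137  ⇒  fm = 0.67.

0.67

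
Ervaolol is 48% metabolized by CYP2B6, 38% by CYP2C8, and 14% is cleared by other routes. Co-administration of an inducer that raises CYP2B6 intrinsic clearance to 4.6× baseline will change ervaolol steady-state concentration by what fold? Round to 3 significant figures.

0.367

The CYP2B6 pathway (48% of clearance) rises to 4.6× activity: 0.48 × 4.6 = 2.208.
CYP2C8 (38%) and the residual 14% are unaffected.
New clearance relative to baseline: 2.208 + 0.38 + 0.14 = 2.728.
Steady-state concentration is inversely proportional to clearance, so the fold-change is 1 / 2.728 = 0.367.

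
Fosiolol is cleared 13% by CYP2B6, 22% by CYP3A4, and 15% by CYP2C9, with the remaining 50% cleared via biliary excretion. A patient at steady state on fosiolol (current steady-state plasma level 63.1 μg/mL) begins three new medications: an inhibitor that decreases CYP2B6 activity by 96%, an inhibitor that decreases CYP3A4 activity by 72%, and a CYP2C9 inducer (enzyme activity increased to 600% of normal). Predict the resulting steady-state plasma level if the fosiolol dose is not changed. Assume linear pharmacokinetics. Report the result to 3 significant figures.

43.0 μg/mL

The CYP2B6 pathway (13% of clearance) drops to 0.04× activity: 0.13 × 0.04 = 0.0052.
The CYP3A4 pathway (22% of clearance) falls to 0.28× activity: 0.22 × 0.28 = 0.0616.
The CYP2C9 pathway (15% of clearance) is boosted to 6× activity: 0.15 × 6 = 0.9.
Non-CYP routes (50%) are unchanged.
CL_new/CL_old = 0.0052 + 0.0616 + 0.9 + 0.5 = 1.4668.
Steady-state plasma level ∝ 1/CL: new value = 63.1 / 1.4668 = 43.0 μg/mL.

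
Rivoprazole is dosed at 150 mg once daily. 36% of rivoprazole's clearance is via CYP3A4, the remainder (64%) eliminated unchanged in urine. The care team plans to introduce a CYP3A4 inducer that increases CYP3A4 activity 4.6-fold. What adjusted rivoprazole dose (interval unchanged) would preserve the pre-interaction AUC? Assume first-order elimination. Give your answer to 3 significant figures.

CYP3A4: 0.36 × 4.6 = 1.656
Other: 0.64 (unchanged)
New clearance relative to baseline: 1.656 + 0.64 = 2.296.
Css,avg = (dose rate)/CL, so holding Css fixed requires dose ∝ CL: 150 × 2.296 = 344 mg.

344 mg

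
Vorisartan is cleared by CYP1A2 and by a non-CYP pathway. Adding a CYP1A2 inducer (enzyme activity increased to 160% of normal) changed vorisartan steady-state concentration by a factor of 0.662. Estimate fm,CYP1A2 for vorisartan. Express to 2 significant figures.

0.85

Let fm be the CYP1A2 fraction. New clearance relative to baseline = fm × 1.6 + (1 − fm).
Steady-state concentration ratio = 1 / (new CL fraction), so new CL fraction = 1 / 0.662 = 1.511.
fm × 1.6 + 1 − fm = 1.511  ⇒  fm × (1.6 − 1) = 0.5106  ⇒  fm = 0.85.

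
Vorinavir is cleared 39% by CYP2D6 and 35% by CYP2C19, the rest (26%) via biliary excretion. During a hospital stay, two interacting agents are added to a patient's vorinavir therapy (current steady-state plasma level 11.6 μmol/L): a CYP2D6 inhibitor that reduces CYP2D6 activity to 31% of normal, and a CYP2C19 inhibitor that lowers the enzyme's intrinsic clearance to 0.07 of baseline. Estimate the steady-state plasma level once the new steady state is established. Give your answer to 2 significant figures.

29 μmol/L

The CYP2D6 pathway (39% of clearance) falls to 0.31× activity: 0.39 × 0.31 = 0.1209.
The CYP2C19 pathway (35% of clearance) falls to 0.07× activity: 0.35 × 0.07 = 0.0245.
The remaining 26% of clearance is unaffected.
Relative clearance = 0.1209 + 0.0245 + 0.26 = 0.4054.
Dividing the baseline by the relative clearance: 11.6 / 0.4054 = 29 μmol/L.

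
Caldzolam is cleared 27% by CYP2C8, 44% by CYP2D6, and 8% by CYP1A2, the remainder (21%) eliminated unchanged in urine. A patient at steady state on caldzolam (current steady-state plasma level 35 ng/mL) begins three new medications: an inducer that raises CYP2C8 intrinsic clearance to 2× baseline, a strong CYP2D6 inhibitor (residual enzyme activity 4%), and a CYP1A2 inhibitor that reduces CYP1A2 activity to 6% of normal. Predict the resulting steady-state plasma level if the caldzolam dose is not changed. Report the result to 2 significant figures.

The CYP2C8 pathway (27% of clearance) is boosted to 2× activity: 0.27 × 2 = 0.54.
The CYP2D6 pathway (44% of clearance) drops to 0.04× activity: 0.44 × 0.04 = 0.0176.
The CYP1A2 pathway (8% of clearance) drops to 0.06× activity: 0.08 × 0.06 = 0.0048.
Non-CYP routes (21%) are unchanged.
Relative clearance = 0.54 + 0.0176 + 0.0048 + 0.21 = 0.7724.
New steady-state plasma level = 35 / 0.7724 = 45 ng/mL (concentration scales inversely with clearance).

45 ng/mL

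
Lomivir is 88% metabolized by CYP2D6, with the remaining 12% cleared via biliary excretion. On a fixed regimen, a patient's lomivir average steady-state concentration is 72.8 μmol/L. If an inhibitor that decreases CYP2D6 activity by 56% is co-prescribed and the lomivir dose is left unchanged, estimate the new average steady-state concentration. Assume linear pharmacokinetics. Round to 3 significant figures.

The CYP2D6 pathway (88% of clearance) drops to 0.44× activity: 0.88 × 0.44 = 0.3872.
Non-CYP routes (12%) are unchanged.
Relative clearance = 0.3872 + 0.12 = 0.5072.
With dosing unchanged, average steady-state concentration scales as 1/CL: 72.8 / 0.5072 = 144 μmol/L.

144 μmol/L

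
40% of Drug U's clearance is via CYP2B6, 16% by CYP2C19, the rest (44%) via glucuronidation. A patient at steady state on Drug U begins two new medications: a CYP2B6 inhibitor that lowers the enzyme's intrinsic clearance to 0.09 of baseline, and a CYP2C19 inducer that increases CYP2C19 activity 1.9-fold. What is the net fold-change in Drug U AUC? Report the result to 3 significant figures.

The CYP2B6 pathway (40% of clearance) is reduced to 0.09× activity: 0.4 × 0.09 = 0.036.
The CYP2C19 pathway (16% of clearance) is boosted to 1.9× activity: 0.16 × 1.9 = 0.304.
The remaining 44% of clearance is unaffected.
CL_new/CL_old = 0.036 + 0.304 + 0.44 = 0.78.
Net AUC ratio = 1 / 0.78 = 1.28.

1.28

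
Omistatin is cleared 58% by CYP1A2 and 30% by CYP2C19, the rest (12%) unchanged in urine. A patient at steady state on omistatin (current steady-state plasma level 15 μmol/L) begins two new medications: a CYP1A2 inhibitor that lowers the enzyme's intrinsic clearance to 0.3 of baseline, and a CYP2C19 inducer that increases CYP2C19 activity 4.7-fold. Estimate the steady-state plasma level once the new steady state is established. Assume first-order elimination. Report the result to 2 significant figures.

The CYP1A2 pathway (58% of clearance) drops to 0.3× activity: 0.58 × 0.3 = 0.174.
The CYP2C19 pathway (30% of clearance) increases to 4.7× activity: 0.3 × 4.7 = 1.41.
The remaining 12% of clearance is unaffected.
New clearance relative to baseline: 0.174 + 1.41 + 0.12 = 1.704.
New steady-state plasma level = 15 / 1.704 = 8.8 μmol/L (concentration scales inversely with clearance).

8.8 μmol/L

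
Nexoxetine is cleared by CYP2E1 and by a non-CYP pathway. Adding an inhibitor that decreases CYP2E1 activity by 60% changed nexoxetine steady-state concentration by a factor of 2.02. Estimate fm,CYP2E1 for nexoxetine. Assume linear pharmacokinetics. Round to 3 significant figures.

Call the CYP2E1 fraction fm. After the interaction, CL_new/CL_old = fm × 0.4 + (1 − fm).
Steady-state concentration ratio = 1 / (new CL fraction), so new CL fraction = 1 / 2.02 = 0.495.
fm × 0.4 + 1 − fm = 0.495  ⇒  fm × (0.4 − 1) = −0.505  ⇒  fm = 0.842.

0.842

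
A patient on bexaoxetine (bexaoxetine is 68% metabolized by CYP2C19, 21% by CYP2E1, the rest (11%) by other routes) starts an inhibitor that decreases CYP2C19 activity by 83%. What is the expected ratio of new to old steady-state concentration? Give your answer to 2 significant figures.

The CYP2C19 pathway (68% of clearance) is reduced to 0.17× activity: 0.68 × 0.17 = 0.1156.
CYP2E1 (21%) and the residual 11% are unaffected.
New clearance relative to baseline: 0.1156 + 0.21 + 0.11 = 0.4356.
Steady-state concentration is inversely proportional to clearance, so the fold-change is 1 / 0.4356 = 2.3.

2.3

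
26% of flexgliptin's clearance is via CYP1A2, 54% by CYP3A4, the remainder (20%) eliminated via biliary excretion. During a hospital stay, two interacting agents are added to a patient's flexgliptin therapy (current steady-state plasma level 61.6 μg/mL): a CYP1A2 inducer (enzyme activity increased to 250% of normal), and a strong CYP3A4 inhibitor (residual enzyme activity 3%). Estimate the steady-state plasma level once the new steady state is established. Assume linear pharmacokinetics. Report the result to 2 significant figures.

The CYP1A2 pathway (26% of clearance) increases to 2.5× activity: 0.26 × 2.5 = 0.65.
The CYP3A4 pathway (54% of clearance) drops to 0.03× activity: 0.54 × 0.03 = 0.0162.
The remaining 20% of clearance is unaffected.
Relative clearance = 0.65 + 0.0162 + 0.2 = 0.8662.
Steady-state plasma level ∝ 1/CL: new value = 61.6 / 0.8662 = 71 μg/mL.

71 μg/mL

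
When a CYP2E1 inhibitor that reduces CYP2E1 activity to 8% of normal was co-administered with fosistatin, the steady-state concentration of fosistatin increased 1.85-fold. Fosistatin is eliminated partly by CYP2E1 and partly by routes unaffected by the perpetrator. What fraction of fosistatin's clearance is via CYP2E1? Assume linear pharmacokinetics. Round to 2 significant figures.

Let fm be the CYP2E1 fraction. New clearance relative to baseline = fm × 0.08 + (1 − fm).
Steady-state concentration ratio = 1 / (new CL fraction), so new CL fraction = 1 / 1.85 = 0.5405.
fm × 0.08 + 1 − fm = 0.5405  ⇒  fm × (0.08 − 1) = −0.4595  ⇒  fm = 0.50.

0.50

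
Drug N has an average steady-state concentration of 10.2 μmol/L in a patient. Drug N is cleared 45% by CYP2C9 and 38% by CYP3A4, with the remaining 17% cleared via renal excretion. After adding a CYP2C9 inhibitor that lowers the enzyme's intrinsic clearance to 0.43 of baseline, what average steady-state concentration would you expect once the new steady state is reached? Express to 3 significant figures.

13.7 μmol/L

The CYP2C9 pathway (45% of clearance) falls to 0.43× activity: 0.45 × 0.43 = 0.1935.
CYP3A4 (38%) and the residual 17% are unaffected.
CL_new/CL_old = 0.1935 + 0.38 + 0.17 = 0.7435.
Average steady-state concentration ∝ 1/CL, so new value = 10.2 / 0.7435 = 13.7 μmol/L.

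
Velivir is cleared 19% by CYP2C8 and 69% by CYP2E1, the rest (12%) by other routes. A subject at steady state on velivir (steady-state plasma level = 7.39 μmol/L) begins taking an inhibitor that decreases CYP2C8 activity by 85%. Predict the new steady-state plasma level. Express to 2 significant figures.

8.8 μmol/L

CYP2C8: 0.19 × 0.15 = 0.0285
CYP2E1: 0.69 (unchanged)
Other: 0.12 (unchanged)
Relative clearance = 0.0285 + 0.69 + 0.12 = 0.8385.
With dosing unchanged, steady-state plasma level scales as 1/CL: 7.39 / 0.8385 = 8.8 μmol/L.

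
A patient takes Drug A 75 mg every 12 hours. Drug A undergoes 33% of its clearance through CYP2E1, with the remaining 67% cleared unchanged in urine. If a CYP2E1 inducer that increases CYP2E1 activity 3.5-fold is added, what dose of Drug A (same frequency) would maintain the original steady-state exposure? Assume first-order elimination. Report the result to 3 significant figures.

CYP2E1: 0.33 × 3.5 = 1.155
Other: 0.67 (unchanged)
CL_new/CL_old = 1.155 + 0.67 = 1.825.
To maintain the same steady-state level, dose must scale with clearance: new dose = 75 × 1.825 = 137 mg.

137 mg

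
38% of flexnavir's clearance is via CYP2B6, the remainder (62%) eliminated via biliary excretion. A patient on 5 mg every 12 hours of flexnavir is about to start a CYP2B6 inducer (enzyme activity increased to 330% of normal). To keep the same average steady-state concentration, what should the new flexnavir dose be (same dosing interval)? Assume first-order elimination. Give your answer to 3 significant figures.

CYP2B6: 0.38 × 3.3 = 1.254
Other: 0.62 (unchanged)
CL_new/CL_old = 1.254 + 0.62 = 1.874.
To maintain the same steady-state level, dose must scale with clearance: new dose = 5 × 1.874 = 9.37 mg.

9.37 mg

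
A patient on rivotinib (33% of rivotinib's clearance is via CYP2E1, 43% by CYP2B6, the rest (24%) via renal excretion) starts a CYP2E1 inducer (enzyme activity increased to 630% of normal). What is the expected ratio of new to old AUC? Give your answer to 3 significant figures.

0.364

The CYP2E1 pathway (33% of clearance) rises to 6.3× activity: 0.33 × 6.3 = 2.079.
CYP2B6 (43%) and the residual 24% are unaffected.
New clearance relative to baseline: 2.079 + 0.43 + 0.24 = 2.749.
Since AUC ∝ 1/CL, the ratio is 1 / 2.749 = 0.364.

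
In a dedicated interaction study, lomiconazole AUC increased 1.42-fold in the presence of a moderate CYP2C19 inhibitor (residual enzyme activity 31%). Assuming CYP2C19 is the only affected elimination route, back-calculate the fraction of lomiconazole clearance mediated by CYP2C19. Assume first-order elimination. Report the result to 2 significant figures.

Let x = fm,CYP2C19. Because AUC ∝ 1/CL, relative clearance fell to 1/1.42 = 0.7042.
Only the CYP2C19 route changed, so 0.7042 = x·0.31 + (1 − x), giving x = 0.43.

0.43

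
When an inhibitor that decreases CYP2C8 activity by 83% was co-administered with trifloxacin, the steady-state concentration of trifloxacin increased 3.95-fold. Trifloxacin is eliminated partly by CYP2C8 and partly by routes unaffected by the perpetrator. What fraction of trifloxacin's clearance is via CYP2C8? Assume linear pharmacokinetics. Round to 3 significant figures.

Write x for the fraction cleared via CYP2C8. The observed steady-state concentration change means clearance fell to 1/3.95 = 0.2532 of baseline.
Setting x·0.17 + (1 − x) = 0.2532 and solving: x = (0.2532 − 1)/(0.17 − 1) = 0.900.

0.900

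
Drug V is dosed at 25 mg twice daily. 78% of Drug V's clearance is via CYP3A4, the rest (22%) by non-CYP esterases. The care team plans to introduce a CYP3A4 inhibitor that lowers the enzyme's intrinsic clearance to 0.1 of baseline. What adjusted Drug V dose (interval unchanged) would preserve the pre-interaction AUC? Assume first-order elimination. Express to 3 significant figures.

7.45 mg

CYP3A4: 0.78 × 0.1 = 0.078
Other: 0.22 (unchanged)
CL_new/CL_old = 0.078 + 0.22 = 0.298.
To maintain the same steady-state level, dose must scale with clearance: new dose = 25 × 0.298 = 7.45 mg.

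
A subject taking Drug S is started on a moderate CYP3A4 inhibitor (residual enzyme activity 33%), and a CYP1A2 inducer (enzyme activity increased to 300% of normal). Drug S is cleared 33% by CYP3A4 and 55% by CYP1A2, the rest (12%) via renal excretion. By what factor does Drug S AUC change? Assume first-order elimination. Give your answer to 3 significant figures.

The CYP3A4 pathway (33% of clearance) is reduced to 0.33× activity: 0.33 × 0.33 = 0.1089.
The CYP1A2 pathway (55% of clearance) increases to 3× activity: 0.55 × 3 = 1.65.
Non-CYP routes (12%) are unchanged.
Relative clearance = 0.1089 + 1.65 + 0.12 = 1.8789.
Net AUC ratio = 1 / 1.8789 = 0.532.

0.532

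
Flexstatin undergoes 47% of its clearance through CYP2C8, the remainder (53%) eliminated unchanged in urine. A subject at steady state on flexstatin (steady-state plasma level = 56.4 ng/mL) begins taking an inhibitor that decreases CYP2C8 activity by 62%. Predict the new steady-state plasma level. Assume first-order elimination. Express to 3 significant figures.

The CYP2C8 pathway (47% of clearance) falls to 0.38× activity: 0.47 × 0.38 = 0.1786.
Non-CYP routes (53%) are unchanged.
Relative clearance = 0.1786 + 0.53 = 0.7086.
New steady-state plasma level = baseline ÷ relative clearance = 56.4 / 0.7086 = 79.6 ng/mL.

79.6 ng/mL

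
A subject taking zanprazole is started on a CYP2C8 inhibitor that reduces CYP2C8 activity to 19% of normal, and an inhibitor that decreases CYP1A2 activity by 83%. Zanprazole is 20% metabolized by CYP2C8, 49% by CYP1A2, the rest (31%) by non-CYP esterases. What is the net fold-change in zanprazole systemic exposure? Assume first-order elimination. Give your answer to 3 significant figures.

CYP2C8: 0.2 × 0.19 = 0.038
CYP1A2: 0.49 × 0.17 = 0.0833
Other: 0.31 (unchanged)
CL_new/CL_old = 0.038 + 0.0833 + 0.31 = 0.4313.
Because systemic exposure varies inversely with clearance, the combined effect is 1 / 0.4313 = 2.32.

2.32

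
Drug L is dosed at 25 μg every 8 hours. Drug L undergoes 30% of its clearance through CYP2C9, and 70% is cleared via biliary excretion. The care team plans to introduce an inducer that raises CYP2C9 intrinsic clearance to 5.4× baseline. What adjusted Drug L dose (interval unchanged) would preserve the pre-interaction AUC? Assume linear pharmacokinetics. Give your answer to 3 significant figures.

58.0 μg

The CYP2C9 pathway (30% of clearance) is boosted to 5.4× activity: 0.3 × 5.4 = 1.62.
The remaining 70% of clearance is unaffected.
CL_new/CL_old = 1.62 + 0.7 = 2.32.
Css,avg = (dose rate)/CL, so holding Css fixed requires dose ∝ CL: 25 × 2.32 = 58.0 μg.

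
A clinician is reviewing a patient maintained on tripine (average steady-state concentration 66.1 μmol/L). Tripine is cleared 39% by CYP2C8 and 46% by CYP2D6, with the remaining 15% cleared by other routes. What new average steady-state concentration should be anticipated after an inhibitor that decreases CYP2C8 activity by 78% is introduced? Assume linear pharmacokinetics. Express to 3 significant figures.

95.0 μmol/L

CYP2C8: 0.39 × 0.22 = 0.0858
CYP2D6: 0.46 (unchanged)
Other: 0.15 (unchanged)
CL_new/CL_old = 0.0858 + 0.46 + 0.15 = 0.6958.
New average steady-state concentration = baseline ÷ relative clearance = 66.1 / 0.6958 = 95.0 μmol/L.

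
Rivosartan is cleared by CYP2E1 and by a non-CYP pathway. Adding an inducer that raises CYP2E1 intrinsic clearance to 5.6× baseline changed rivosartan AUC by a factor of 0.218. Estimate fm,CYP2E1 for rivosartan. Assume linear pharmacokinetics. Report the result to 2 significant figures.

0.78

Let x = fm,CYP2E1. Because AUC ∝ 1/CL, relative clearance rose to 1/0.218 = 4.587.
Setting x·5.6 + (1 − x) = 4.587 and solving: x = (4.587 − 1)/(5.6 − 1) = 0.78.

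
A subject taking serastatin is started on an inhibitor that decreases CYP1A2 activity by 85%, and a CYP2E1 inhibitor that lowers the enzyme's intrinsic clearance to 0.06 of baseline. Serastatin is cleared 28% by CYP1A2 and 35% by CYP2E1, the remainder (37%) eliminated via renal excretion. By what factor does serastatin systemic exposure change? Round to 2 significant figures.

2.3

CYP1A2: 0.28 × 0.15 = 0.042
CYP2E1: 0.35 × 0.06 = 0.021
Other: 0.37 (unchanged)
New clearance relative to baseline: 0.042 + 0.021 + 0.37 = 0.433.
Net systemic exposure ratio = 1 / 0.433 = 2.3.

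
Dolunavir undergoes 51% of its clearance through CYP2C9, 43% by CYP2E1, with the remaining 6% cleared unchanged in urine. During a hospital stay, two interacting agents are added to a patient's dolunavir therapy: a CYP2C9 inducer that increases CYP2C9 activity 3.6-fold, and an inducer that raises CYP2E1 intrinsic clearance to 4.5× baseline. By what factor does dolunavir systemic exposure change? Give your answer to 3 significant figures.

0.261

The CYP2C9 pathway (51% of clearance) increases to 3.6× activity: 0.51 × 3.6 = 1.836.
The CYP2E1 pathway (43% of clearance) rises to 4.5× activity: 0.43 × 4.5 = 1.935.
The remaining 6% of clearance is unaffected.
Relative clearance = 1.836 + 1.935 + 0.06 = 3.831.
Net systemic exposure ratio = 1 / 3.831 = 0.261.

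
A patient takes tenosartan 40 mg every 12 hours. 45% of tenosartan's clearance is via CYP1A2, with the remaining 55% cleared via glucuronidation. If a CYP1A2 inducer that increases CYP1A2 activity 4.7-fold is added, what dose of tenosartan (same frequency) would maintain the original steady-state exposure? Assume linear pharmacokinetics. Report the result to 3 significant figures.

107 mg

CYP1A2: 0.45 × 4.7 = 2.115
Other: 0.55 (unchanged)
Relative clearance = 2.115 + 0.55 = 2.665.
To maintain the same steady-state level, dose must scale with clearance: new dose = 40 × 2.665 = 107 mg.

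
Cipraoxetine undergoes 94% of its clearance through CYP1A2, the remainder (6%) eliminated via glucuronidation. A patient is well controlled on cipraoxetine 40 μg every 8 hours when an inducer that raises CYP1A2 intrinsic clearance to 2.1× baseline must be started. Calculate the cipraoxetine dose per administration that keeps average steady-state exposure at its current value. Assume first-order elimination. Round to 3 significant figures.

81.4 μg

The CYP1A2 pathway (94% of clearance) increases to 2.1× activity: 0.94 × 2.1 = 1.974.
The remaining 6% of clearance is unaffected.
Relative clearance = 1.974 + 0.06 = 2.034.
Exposure is unchanged when dose changes in proportion to clearance. New dose = 40 μg × 2.034 = 81.4 μg.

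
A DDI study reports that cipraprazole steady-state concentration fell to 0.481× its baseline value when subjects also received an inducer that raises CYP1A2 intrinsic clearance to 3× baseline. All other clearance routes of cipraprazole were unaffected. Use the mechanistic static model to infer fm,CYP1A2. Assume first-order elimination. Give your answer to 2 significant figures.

0.54

Call the CYP1A2 fraction fm. After the interaction, CL_new/CL_old = fm × 3 + (1 − fm).
Steady-state concentration ratio = 1 / (new CL fraction), so new CL fraction = 1 / 0.481 = 2.079.
fm × 3 + 1 − fm = 2.079  ⇒  fm × (3 − 1) = 1.079  ⇒  fm = 0.54.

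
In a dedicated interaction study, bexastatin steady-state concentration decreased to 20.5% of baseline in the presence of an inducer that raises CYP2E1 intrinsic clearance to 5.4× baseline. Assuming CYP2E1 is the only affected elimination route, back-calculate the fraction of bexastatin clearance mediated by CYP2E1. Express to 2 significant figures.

0.88

Write x for the fraction cleared via CYP2E1. The observed steady-state concentration change means clearance rose to 1/0.205 = 4.878 of baseline.
Setting x·5.4 + (1 − x) = 4.878 and solving: x = (4.878 − 1)/(5.4 − 1) = 0.88.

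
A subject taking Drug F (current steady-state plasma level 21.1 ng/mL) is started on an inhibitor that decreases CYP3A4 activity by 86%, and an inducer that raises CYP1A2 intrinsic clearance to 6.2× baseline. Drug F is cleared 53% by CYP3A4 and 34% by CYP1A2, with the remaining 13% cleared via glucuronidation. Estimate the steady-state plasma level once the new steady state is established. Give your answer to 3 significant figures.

9.13 ng/mL

CYP3A4: 0.53 × 0.14 = 0.0742
CYP1A2: 0.34 × 6.2 = 2.108
Other: 0.13 (unchanged)
Relative clearance = 0.0742 + 2.108 + 0.13 = 2.3122.
Dividing the baseline by the relative clearance: 21.1 / 2.3122 = 9.13 ng/mL.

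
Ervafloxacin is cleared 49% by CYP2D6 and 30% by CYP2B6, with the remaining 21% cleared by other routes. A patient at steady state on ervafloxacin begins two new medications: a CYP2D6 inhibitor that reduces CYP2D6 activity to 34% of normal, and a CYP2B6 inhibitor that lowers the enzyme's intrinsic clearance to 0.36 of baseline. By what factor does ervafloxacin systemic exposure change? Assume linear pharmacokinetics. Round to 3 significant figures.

CYP2D6: 0.49 × 0.34 = 0.1666
CYP2B6: 0.3 × 0.36 = 0.108
Other: 0.21 (unchanged)
Relative clearance = 0.1666 + 0.108 + 0.21 = 0.4846.
Because systemic exposure varies inversely with clearance, the combined effect is 1 / 0.4846 = 2.06.

2.06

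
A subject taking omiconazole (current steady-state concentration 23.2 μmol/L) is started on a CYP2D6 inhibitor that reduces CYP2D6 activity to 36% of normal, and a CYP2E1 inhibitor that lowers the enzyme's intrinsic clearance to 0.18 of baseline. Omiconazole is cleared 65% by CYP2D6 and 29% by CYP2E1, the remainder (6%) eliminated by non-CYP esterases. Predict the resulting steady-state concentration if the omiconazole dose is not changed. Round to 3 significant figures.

CYP2D6: 0.65 × 0.36 = 0.234
CYP2E1: 0.29 × 0.18 = 0.0522
Other: 0.06 (unchanged)
New clearance relative to baseline: 0.234 + 0.0522 + 0.06 = 0.3462.
New steady-state concentration = 23.2 / 0.3462 = 67.0 μmol/L (concentration scales inversely with clearance).

67.0 μmol/L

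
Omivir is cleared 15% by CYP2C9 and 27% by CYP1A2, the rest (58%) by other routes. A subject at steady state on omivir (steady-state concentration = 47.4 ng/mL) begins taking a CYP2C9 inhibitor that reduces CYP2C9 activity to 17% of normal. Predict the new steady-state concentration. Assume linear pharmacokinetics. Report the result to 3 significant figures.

54.1 ng/mL

The CYP2C9 pathway (15% of clearance) is reduced to 0.17× activity: 0.15 × 0.17 = 0.0255.
CYP1A2 (27%) and the residual 58% are unaffected.
Relative clearance = 0.0255 + 0.27 + 0.58 = 0.8755.
With dosing unchanged, steady-state concentration scales as 1/CL: 47.4 / 0.8755 = 54.1 ng/mL.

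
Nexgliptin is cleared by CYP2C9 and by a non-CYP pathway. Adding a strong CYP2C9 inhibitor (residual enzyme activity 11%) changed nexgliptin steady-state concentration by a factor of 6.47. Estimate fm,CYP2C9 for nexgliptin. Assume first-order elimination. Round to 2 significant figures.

0.95

Let x = fm,CYP2C9. Because steady-state concentration ∝ 1/CL, relative clearance fell to 1/6.47 = 0.1546.
Setting x·0.11 + (1 − x) = 0.1546 and solving: x = (0.1546 − 1)/(0.11 − 1) = 0.95.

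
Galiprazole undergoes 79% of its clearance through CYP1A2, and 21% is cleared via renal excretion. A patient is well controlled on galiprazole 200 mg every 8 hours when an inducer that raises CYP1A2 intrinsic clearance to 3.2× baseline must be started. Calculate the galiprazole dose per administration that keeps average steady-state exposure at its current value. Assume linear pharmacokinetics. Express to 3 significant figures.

The CYP1A2 pathway (79% of clearance) is boosted to 3.2× activity: 0.79 × 3.2 = 2.528.
Non-CYP routes (21%) are unchanged.
New clearance relative to baseline: 2.528 + 0.21 = 2.738.
Css,avg = (dose rate)/CL, so holding Css fixed requires dose ∝ CL: 200 × 2.738 = 548 mg.

548 mg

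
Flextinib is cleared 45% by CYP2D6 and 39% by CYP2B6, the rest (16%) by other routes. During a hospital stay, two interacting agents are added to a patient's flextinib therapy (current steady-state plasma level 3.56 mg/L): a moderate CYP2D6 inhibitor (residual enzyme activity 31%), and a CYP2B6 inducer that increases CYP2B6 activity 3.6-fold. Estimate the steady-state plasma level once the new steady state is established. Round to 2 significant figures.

The CYP2D6 pathway (45% of clearance) falls to 0.31× activity: 0.45 × 0.31 = 0.1395.
The CYP2B6 pathway (39% of clearance) rises to 3.6× activity: 0.39 × 3.6 = 1.404.
Non-CYP routes (16%) are unchanged.
New clearance relative to baseline: 0.1395 + 1.404 + 0.16 = 1.7035.
New steady-state plasma level = 3.56 / 1.7035 = 2.1 mg/L (concentration scales inversely with clearance).

2.1 mg/L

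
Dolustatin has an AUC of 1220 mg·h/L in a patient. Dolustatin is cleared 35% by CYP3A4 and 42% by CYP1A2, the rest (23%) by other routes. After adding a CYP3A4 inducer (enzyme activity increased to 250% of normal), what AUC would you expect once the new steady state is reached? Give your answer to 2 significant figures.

The CYP3A4 pathway (35% of clearance) is boosted to 2.5× activity: 0.35 × 2.5 = 0.875.
CYP1A2 (42%) and the residual 23% are unaffected.
CL_new/CL_old = 0.875 + 0.42 + 0.23 = 1.525.
AUC ∝ 1/CL, so new value = 1220 / 1.525 = 8.0 × 10² mg·h/L.

8.0 × 10² mg·h/L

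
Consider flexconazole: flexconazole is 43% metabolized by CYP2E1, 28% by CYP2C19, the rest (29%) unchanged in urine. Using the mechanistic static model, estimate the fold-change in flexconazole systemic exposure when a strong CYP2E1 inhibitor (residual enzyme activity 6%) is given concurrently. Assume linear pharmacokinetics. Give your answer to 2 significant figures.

CYP2E1: 0.43 × 0.06 = 0.0258
CYP2C19: 0.28 (unchanged)
Other: 0.29 (unchanged)
CL_new/CL_old = 0.0258 + 0.28 + 0.29 = 0.5958.
Systemic exposure is inversely proportional to clearance, so the fold-change is 1 / 0.5958 = 1.7.

1.7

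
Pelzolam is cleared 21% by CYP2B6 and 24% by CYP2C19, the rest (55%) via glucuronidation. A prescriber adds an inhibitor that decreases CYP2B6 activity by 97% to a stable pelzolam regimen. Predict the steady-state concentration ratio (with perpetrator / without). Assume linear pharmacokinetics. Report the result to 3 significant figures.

CYP2B6: 0.21 × 0.03 = 0.0063
CYP2C19: 0.24 (unchanged)
Other: 0.55 (unchanged)
Relative clearance = 0.0063 + 0.24 + 0.55 = 0.7963.
Since steady-state concentration ∝ 1/CL, the ratio is 1 / 0.7963 = 1.26.

1.26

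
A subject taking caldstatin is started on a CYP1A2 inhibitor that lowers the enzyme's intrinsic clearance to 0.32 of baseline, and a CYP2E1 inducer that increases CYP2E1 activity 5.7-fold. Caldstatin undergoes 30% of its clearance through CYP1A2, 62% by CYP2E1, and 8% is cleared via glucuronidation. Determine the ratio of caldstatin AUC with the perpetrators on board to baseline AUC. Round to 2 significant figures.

The CYP1A2 pathway (30% of clearance) is reduced to 0.32× activity: 0.3 × 0.32 = 0.096.
The CYP2E1 pathway (62% of clearance) increases to 5.7× activity: 0.62 × 5.7 = 3.534.
Non-CYP routes (8%) are unchanged.
New clearance relative to baseline: 0.096 + 3.534 + 0.08 = 3.71.
AUC ∝ 1/CL: fold-change = 1 / 3.71 = 0.27.

0.27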